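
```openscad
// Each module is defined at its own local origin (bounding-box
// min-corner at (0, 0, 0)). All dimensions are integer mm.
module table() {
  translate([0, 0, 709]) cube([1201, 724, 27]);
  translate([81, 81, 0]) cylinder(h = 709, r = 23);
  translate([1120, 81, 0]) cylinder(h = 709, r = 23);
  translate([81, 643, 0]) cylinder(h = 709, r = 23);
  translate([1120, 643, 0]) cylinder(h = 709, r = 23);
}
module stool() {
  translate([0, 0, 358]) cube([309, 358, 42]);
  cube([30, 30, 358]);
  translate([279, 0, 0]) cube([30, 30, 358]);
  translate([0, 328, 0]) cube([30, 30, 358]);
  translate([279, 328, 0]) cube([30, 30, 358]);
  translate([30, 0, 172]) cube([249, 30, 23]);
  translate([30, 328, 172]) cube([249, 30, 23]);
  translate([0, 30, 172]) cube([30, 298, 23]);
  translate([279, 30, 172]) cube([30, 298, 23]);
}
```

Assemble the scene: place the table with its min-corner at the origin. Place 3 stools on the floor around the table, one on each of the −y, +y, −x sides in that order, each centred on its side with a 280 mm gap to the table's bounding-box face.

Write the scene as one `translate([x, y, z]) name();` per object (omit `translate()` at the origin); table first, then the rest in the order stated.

table();
translate([446, -638, 0]) stool();
translate([446, 1004, 0]) stool();
translate([-589, 183, 0]) stool();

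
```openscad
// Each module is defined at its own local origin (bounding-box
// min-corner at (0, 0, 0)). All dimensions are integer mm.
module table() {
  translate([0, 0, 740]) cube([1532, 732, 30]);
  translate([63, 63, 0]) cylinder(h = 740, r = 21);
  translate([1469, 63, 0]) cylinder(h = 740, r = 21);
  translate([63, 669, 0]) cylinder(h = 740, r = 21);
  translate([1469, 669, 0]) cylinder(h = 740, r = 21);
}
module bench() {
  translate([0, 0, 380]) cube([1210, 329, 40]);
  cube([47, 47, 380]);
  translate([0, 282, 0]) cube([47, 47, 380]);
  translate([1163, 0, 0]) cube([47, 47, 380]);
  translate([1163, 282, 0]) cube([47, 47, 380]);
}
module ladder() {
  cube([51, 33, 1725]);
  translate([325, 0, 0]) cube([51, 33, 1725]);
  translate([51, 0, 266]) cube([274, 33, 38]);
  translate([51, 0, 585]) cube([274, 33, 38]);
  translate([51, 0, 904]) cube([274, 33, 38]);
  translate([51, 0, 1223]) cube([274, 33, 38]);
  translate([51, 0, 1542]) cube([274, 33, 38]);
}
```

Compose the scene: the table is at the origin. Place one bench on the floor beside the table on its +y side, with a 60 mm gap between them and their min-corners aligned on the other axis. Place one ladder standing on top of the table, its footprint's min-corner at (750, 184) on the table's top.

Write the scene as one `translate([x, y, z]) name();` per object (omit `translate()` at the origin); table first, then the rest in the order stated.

table();
translate([0, 792, 0]) bench();
translate([750, 184, 770]) ladder();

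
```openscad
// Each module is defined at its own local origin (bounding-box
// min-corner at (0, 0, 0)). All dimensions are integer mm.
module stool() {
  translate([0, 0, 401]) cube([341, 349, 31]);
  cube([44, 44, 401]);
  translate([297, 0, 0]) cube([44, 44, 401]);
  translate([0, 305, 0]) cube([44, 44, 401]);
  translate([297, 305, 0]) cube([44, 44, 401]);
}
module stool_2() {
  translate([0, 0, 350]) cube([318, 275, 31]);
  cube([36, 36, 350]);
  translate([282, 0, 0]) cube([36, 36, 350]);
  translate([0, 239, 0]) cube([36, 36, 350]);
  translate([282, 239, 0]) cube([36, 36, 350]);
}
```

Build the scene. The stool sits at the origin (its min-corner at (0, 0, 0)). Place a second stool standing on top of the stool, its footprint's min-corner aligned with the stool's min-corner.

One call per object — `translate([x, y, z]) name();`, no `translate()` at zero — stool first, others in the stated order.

stool();
translate([0, 0, 432]) stool_2();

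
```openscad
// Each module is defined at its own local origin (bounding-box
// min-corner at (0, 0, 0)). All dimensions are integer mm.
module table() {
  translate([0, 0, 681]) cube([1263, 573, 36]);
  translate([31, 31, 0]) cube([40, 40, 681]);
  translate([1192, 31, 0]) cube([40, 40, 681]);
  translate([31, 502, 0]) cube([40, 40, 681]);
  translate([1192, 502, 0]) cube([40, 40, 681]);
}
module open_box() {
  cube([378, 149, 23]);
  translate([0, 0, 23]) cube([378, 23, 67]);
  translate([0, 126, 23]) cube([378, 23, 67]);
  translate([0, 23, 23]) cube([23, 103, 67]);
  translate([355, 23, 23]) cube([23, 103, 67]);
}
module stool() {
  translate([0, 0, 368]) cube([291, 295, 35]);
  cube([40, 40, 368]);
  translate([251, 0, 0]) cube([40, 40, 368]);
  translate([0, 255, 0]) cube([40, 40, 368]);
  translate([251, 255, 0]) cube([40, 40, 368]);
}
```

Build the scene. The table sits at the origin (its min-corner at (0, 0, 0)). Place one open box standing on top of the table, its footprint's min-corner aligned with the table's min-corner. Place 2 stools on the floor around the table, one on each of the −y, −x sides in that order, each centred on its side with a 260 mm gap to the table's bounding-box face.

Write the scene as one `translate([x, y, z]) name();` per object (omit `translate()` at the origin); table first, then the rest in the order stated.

table();
translate([0, 0, 717]) open_box();
translate([486, -555, 0]) stool();
translate([-551, 139, 0]) stool();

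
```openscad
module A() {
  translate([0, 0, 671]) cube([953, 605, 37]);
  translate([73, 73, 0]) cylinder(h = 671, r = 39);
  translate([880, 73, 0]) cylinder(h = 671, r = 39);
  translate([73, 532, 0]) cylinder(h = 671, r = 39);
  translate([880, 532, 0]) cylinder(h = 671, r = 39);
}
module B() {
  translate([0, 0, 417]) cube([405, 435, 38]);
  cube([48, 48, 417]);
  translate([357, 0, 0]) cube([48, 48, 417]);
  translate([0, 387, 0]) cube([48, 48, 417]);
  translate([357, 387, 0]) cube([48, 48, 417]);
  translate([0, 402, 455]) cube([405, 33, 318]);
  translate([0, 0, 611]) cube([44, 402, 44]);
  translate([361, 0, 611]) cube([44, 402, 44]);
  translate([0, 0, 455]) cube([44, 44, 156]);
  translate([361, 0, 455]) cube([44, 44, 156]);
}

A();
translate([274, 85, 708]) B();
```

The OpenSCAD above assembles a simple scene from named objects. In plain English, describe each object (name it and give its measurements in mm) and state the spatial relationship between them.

A is a rectangular dining table. The top is 953×605×37 mm with its upper surface at z = 708 mm. It stands on four round legs of 78 mm diameter, each leg's bounding box inset 34 mm from the nearest pair of top edges, running from the floor to the underside of the top.

B is a chair. The seat is a 405×435×38 mm slab with its top at z = 455 mm, on four 48×48 mm corner legs (flush with the seat edges, standing on z = 0). A flat backrest 33 mm thick, 318 mm tall, spans the full seat width and rises from the seat top along its +y edge, rear face flush with the rear of the seat. Two armrests of 44×44 mm section run along each side from the seat's front edge to the front of the backrest, top faces 200 mm above the seat top and outer faces flush with the seat's x-edges; a 44×44 mm post under the front of each armrest stands on the seat at the front corner.

The chair is on top of the table, centred.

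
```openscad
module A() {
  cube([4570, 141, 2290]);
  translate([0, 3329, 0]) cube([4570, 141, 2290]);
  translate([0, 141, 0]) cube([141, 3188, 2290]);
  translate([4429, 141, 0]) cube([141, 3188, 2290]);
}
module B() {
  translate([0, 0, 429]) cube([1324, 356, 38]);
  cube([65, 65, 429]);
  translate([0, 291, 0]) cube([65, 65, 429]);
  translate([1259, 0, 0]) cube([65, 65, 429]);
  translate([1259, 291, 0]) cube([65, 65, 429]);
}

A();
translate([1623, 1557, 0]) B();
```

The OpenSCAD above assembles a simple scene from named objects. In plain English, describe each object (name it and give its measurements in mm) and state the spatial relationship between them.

A is the wall frame of a small rectangular building: four walls, each 2290 mm tall and 141 mm thick, enclosing a footprint 4570 mm (x) by 3470 mm (y) outside-to-outside, with no floor or roof. The front and back walls (the −y and +y sides) span the full width; the two side walls fit between them.

B is a bench: a 1324×356 mm seat slab, 38 mm thick, top at z = 467 mm, on four 65×65 mm square legs flush with the seat corners and standing on z = 0.

The bench sits inside the house frame, centred.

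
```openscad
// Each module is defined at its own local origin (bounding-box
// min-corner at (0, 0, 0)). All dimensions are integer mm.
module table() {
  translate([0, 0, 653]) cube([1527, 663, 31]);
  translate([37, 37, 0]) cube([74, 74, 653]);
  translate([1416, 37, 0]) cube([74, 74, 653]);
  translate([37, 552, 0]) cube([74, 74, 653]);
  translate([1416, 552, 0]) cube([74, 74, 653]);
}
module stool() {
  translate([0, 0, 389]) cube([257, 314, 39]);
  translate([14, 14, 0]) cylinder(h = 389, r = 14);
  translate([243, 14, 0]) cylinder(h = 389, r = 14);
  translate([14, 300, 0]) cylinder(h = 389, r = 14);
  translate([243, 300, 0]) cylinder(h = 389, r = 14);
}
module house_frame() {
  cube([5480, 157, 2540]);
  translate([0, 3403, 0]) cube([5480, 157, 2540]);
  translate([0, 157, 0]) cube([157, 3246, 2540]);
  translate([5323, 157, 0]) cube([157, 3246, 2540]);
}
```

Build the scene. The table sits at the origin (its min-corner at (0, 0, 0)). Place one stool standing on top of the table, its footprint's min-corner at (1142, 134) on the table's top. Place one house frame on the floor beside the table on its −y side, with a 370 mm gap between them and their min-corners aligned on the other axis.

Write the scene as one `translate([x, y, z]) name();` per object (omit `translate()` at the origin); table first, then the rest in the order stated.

table();
translate([1142, 134, 684]) stool();
translate([0, -3930, 0]) house_frame();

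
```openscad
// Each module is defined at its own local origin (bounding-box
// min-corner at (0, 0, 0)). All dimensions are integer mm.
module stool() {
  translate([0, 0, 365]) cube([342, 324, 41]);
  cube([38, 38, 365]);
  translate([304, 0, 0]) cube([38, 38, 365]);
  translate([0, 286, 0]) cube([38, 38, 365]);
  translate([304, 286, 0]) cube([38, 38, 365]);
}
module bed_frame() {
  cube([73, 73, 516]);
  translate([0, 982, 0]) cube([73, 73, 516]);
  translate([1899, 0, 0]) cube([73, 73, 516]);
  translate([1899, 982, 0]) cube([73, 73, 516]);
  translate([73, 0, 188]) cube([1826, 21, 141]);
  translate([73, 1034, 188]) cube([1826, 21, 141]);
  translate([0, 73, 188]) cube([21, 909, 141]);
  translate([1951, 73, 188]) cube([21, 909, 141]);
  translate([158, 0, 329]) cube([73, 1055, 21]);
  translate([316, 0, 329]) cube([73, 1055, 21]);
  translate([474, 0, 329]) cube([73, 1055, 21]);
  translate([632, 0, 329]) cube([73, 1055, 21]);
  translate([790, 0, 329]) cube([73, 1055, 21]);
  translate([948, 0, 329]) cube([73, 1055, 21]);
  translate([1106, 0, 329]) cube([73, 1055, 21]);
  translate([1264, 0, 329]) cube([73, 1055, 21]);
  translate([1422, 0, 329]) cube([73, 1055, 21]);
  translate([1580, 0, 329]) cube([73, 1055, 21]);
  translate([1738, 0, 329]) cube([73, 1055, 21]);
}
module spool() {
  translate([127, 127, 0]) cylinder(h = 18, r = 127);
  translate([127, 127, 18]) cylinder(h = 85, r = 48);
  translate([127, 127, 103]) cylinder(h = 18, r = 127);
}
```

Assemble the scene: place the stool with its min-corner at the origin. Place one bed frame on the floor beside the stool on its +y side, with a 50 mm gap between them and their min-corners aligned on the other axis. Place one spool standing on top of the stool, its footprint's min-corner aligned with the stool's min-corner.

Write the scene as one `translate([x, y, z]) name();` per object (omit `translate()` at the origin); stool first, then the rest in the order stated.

stool();
translate([0, 374, 0]) bed_frame();
translate([0, 0, 406]) spool();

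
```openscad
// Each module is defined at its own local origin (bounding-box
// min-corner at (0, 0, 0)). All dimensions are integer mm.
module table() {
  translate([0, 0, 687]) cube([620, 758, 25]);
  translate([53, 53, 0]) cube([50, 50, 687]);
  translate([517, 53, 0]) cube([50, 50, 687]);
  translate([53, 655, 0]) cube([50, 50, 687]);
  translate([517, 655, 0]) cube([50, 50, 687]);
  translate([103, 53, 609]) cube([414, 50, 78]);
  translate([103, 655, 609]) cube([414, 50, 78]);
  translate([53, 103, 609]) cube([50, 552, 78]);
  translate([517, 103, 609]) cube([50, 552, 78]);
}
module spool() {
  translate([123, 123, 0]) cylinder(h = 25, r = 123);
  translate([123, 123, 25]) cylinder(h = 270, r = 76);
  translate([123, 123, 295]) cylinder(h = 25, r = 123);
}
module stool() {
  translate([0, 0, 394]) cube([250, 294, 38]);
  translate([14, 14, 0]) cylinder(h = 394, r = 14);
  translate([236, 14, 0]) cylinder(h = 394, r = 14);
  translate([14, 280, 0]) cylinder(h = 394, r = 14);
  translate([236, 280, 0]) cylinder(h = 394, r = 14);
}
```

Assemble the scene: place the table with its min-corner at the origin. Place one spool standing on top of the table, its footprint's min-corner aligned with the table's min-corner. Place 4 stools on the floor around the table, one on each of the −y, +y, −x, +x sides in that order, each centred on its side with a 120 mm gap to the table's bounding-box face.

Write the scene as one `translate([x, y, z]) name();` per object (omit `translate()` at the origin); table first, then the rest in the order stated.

table();
translate([0, 0, 712]) spool();
translate([185, -414, 0]) stool();
translate([185, 878, 0]) stool();
translate([-370, 232, 0]) stool();
translate([740, 232, 0]) stool();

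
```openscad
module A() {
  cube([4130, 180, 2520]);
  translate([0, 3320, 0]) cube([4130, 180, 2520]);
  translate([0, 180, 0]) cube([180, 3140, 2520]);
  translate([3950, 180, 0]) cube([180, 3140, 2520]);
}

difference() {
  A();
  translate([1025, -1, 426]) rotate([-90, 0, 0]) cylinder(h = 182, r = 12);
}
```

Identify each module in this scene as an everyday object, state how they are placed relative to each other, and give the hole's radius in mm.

The subtracted cylinder has r = 12 mm.

A is a house frame. The house frame has a circular hole through its front wall. The hole's radius is 12 mm.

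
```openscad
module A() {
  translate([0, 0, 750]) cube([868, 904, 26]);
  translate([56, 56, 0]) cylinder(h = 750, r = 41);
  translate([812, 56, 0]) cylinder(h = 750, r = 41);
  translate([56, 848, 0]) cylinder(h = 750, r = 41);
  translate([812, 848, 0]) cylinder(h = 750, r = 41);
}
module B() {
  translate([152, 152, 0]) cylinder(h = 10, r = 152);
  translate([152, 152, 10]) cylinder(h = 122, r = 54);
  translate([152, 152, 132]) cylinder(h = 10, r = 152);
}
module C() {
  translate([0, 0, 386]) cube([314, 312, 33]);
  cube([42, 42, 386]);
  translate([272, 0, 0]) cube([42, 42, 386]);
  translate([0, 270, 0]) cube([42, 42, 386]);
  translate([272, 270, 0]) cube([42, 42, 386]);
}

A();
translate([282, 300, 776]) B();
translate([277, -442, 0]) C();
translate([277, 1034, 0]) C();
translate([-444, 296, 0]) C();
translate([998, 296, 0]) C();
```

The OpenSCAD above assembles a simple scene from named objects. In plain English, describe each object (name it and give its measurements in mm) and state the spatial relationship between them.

A is a table: top 868 mm (x) × 904 mm (y), 26 mm thick, upper face at z = 776 mm, on four round legs of 82 mm diameter, each leg's bounding box inset 15 mm from the nearest pair of top edges, running from z = 0 to the bottom of the top.

B is a spool: two coaxial disc flanges of radius 152 mm and thickness 10 mm, joined by a core cylinder of radius 54 mm and height 122 mm. The lower flange rests on z = 0 and the three cylinders share a vertical axis.

C is a simple wooden stool: a rectangular seat 314 mm (x) by 312 mm (y), 33 mm thick, top face at z = 419 mm, on four square legs, each 42×42 mm in cross-section. The legs rest on z = 0, each flush with a corner of the seat.

The spool is on top of the table, centred. Four stools sit around the table at the −y, +y, −x, +x sides.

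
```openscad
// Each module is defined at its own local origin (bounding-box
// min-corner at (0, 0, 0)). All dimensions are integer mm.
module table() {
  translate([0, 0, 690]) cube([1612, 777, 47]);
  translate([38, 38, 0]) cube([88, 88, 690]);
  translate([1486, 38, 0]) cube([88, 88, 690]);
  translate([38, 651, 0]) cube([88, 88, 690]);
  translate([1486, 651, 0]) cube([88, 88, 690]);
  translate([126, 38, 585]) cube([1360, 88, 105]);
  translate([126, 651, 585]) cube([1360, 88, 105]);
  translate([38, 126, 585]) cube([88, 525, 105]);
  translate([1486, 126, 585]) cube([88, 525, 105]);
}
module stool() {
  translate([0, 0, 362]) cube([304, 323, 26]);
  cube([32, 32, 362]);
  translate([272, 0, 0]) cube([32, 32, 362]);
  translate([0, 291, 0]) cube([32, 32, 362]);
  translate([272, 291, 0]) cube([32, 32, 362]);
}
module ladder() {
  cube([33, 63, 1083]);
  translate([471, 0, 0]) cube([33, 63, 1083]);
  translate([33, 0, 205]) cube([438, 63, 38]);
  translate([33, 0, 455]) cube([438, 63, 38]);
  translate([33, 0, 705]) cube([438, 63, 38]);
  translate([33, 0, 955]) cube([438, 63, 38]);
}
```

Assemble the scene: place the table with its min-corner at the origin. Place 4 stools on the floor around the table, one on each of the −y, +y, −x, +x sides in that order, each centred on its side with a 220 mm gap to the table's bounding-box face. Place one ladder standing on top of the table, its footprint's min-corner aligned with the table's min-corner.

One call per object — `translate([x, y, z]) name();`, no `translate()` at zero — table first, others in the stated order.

table();
translate([654, -543, 0]) stool();
translate([654, 997, 0]) stool();
translate([-524, 227, 0]) stool();
translate([1832, 227, 0]) stool();
translate([0, 0, 737]) ladder();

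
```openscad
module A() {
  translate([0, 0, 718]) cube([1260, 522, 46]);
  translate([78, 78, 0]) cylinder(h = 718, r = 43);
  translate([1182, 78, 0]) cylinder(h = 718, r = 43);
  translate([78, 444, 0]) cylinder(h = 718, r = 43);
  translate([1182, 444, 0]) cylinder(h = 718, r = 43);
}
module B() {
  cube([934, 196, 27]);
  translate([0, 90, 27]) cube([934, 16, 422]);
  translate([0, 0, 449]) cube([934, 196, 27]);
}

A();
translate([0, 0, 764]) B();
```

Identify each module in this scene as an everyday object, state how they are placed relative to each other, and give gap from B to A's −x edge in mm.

The I-beam's min-x is at 0; the table's min-x is 0; gap = 0 mm.

A is a table. B is an I-beam. The I-beam is on top of the table. The gap from the I-beam to the table's −x edge is 0 mm.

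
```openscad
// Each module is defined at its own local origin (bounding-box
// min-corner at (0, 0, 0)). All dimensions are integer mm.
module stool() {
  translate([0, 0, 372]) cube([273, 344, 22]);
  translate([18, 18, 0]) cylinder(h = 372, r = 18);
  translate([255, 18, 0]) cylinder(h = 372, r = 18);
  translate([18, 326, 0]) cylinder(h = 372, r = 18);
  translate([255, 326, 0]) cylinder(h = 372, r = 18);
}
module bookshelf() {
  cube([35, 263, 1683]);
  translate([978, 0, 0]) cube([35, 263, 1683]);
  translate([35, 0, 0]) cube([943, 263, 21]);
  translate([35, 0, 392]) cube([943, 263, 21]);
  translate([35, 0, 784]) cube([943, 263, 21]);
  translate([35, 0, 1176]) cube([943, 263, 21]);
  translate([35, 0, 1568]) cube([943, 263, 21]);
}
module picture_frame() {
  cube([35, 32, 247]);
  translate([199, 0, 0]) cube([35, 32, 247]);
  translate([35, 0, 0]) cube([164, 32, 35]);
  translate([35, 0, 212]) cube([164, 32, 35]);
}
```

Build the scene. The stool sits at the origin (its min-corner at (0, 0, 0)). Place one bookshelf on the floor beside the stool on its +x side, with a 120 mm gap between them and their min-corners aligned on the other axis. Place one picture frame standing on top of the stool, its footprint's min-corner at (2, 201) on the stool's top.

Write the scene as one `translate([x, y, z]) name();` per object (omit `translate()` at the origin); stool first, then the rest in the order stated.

stool();
translate([393, 0, 0]) bookshelf();
translate([2, 201, 394]) picture_frame();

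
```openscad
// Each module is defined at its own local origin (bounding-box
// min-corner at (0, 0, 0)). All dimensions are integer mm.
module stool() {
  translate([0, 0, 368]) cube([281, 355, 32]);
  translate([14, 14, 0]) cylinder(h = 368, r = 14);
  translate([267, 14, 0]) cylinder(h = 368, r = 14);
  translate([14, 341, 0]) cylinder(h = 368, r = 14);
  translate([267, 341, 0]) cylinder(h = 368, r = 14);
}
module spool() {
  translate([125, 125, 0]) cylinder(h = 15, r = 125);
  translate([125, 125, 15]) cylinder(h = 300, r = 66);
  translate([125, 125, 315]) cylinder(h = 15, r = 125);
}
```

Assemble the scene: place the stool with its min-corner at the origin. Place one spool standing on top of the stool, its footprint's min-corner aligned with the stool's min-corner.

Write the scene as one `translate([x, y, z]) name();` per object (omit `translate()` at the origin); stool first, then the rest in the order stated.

stool();
translate([0, 0, 400]) spool();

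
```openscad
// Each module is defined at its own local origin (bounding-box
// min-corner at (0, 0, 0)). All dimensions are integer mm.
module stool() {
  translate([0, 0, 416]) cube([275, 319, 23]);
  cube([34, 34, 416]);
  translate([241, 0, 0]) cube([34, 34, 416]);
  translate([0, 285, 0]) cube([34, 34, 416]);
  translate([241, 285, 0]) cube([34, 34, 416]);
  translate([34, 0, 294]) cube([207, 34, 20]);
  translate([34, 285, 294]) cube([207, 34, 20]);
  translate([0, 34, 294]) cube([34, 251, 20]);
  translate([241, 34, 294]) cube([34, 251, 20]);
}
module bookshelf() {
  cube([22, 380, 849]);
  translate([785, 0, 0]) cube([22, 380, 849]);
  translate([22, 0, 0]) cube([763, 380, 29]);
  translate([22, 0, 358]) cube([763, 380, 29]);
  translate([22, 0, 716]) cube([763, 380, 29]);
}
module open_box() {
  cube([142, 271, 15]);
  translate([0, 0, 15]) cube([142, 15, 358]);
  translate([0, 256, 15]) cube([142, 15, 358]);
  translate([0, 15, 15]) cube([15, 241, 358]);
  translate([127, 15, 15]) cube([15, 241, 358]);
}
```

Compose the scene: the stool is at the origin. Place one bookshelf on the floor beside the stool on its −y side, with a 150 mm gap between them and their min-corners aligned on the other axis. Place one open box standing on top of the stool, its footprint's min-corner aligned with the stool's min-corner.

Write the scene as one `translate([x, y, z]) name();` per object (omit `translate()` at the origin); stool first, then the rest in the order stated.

stool();
translate([0, -530, 0]) bookshelf();
translate([0, 0, 439]) open_box();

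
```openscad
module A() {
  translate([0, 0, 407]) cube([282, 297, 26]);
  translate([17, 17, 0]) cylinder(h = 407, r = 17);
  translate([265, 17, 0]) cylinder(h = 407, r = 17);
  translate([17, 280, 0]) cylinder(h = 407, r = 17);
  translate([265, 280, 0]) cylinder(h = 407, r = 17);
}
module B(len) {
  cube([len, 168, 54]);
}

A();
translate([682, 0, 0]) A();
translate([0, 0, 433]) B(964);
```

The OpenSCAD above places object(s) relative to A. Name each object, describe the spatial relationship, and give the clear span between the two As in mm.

Second stool starts at x = 682; first ends at x = 282; clear span = 682 − 282 = 400 mm.

A is a stool. B is a beam. A beam spans the tops of two stools. The clear span between the two stools is 400 mm.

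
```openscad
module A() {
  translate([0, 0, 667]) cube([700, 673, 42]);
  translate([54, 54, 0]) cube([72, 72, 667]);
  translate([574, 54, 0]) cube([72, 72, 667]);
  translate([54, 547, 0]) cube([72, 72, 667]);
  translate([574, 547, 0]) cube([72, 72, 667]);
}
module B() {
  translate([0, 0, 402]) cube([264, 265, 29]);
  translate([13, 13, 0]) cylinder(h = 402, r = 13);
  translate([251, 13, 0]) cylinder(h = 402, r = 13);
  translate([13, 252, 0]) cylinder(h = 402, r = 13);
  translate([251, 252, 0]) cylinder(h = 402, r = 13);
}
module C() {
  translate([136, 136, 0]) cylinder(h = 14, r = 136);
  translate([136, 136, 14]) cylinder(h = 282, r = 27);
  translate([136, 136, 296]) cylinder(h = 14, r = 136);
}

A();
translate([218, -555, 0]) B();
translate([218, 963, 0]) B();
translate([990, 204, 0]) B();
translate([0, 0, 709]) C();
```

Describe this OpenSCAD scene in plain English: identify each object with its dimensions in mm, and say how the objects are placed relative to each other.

A is a table with a 700×673 mm rectangular top, 42 mm thick, top surface at z = 709 mm, supported by four 72×72 mm square legs, each inset 54 mm from the nearest pair of top edges, running from the floor.

B is a four-legged stool. The seat is a 264×265×29 mm slab whose top surface is at z = 431 mm; four round legs, each 26 mm in diameter, run from the floor (z = 0) to the underside of the seat, each leg's axis is inset half a diameter from the nearest pair of seat edges (so the leg's bounding box is flush with the corner).

C is a spool: two coaxial disc flanges of radius 136 mm and thickness 14 mm, joined by a core cylinder of radius 27 mm and height 282 mm. The lower flange rests on z = 0 and the three cylinders share a vertical axis.

Three stools sit around the table at the −y, +y, +x sides. The spool is on top of the table.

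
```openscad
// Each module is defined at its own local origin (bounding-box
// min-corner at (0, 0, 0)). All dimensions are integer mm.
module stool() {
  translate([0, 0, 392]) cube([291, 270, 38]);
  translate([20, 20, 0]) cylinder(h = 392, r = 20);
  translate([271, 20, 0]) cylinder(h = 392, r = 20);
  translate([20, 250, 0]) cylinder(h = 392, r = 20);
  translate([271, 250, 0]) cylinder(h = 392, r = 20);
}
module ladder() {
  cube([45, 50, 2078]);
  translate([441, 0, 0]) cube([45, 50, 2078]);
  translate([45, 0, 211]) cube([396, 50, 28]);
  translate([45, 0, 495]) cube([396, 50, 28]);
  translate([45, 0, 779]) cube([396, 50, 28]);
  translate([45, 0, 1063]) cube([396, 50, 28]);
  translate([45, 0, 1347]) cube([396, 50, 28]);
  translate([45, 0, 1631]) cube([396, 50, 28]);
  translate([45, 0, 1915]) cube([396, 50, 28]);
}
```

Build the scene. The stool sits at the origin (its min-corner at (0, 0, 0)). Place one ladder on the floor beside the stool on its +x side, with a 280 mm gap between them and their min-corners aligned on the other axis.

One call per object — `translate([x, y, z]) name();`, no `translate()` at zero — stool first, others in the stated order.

stool();
translate([571, 0, 0]) ladder();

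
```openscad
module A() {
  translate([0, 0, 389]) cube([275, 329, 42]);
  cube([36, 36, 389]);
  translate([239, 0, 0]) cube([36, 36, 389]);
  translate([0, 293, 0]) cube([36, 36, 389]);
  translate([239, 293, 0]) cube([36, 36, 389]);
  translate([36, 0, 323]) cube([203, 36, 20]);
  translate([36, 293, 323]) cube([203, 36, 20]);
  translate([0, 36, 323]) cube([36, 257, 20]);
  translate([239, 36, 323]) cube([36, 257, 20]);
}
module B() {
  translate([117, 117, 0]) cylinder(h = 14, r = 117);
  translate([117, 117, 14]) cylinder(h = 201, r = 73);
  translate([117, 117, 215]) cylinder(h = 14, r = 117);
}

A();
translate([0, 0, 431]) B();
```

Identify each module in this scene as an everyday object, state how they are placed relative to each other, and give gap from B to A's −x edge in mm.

The spool's min-x is at 0; the stool's min-x is 0; gap = 0 mm.

A is a stool. B is a spool. The spool is on top of the stool. The gap from the spool to the stool's −x edge is 0 mm.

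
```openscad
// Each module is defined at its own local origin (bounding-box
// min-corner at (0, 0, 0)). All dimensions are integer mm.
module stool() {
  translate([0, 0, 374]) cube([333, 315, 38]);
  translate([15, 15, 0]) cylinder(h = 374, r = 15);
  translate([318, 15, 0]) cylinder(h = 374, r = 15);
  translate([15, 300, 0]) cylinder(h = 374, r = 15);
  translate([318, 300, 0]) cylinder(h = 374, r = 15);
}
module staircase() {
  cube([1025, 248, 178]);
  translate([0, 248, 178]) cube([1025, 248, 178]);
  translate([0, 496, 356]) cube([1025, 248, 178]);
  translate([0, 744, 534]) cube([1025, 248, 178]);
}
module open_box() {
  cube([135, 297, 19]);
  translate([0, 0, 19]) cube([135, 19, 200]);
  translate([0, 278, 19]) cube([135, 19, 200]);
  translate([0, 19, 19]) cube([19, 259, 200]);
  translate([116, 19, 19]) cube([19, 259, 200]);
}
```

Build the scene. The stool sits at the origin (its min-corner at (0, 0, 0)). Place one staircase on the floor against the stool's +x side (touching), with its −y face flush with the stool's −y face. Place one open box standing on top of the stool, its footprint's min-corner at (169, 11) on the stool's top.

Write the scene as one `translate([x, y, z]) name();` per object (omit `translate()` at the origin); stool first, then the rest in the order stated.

stool();
translate([333, 0, 0]) staircase();
translate([169, 11, 412]) open_box();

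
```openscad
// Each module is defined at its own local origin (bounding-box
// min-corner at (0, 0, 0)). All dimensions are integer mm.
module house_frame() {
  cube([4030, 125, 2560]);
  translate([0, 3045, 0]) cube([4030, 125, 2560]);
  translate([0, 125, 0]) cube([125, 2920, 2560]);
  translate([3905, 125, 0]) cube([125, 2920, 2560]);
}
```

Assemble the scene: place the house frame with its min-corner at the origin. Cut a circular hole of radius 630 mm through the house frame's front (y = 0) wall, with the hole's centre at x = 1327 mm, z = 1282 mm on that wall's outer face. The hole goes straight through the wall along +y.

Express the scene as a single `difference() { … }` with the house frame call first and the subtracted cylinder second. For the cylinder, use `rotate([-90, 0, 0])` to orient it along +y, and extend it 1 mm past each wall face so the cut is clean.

difference() {
  house_frame();
  translate([1327, -1, 1282]) rotate([-90, 0, 0]) cylinder(h = 127, r = 630);
}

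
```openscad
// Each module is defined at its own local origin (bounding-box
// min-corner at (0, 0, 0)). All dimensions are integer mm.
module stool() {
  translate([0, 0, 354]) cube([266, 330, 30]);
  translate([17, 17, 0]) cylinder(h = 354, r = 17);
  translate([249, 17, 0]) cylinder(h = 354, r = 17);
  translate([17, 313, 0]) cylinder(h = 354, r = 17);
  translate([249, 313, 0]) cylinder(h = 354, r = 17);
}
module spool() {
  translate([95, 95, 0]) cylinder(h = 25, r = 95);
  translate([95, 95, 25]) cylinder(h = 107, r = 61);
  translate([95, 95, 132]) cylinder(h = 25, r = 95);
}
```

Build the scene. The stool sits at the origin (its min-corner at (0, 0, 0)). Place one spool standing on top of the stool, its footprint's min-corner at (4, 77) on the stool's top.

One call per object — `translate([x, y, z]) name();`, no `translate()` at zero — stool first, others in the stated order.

stool();
translate([4, 77, 384]) spool();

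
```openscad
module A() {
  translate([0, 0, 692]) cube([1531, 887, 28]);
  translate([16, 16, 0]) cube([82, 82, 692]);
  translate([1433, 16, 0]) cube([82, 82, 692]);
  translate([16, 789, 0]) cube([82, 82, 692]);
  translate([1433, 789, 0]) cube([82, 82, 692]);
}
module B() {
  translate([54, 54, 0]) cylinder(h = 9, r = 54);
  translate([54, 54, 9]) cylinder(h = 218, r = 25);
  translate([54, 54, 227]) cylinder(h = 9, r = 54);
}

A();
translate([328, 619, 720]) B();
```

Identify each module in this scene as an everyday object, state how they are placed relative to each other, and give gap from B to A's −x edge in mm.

A is a table. B is a spool. The spool is on top of the table. The gap from the spool to the table's −x edge is 328 mm.

The spool's min-x is at 328; the table's min-x is 0; gap = 328 mm.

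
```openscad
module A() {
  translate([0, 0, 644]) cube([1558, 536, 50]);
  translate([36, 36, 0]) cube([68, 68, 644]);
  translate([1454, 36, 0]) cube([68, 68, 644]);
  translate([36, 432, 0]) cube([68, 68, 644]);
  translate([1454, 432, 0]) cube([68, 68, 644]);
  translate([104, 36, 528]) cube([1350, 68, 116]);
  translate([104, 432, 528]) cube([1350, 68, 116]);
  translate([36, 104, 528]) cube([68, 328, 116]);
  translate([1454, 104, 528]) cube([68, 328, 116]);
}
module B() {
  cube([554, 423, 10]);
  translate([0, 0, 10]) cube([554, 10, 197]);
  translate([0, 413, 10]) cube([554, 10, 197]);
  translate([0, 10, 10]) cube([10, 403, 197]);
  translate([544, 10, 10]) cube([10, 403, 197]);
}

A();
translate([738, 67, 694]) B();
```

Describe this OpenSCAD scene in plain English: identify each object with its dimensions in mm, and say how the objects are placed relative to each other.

A is a table: top 1558 mm (x) × 536 mm (y), 50 mm thick, upper face at z = 694 mm, on four 68×68 mm square legs, each inset 36 mm from the nearest pair of top edges, running from z = 0 to the bottom of the top. Four apron rails, 68 mm thick and 116 mm tall, run between adjacent legs with their top edges flush with the underside of the top and their outer faces flush with the legs' outer faces.

B is an open-topped rectangular box: outside dimensions 554×423×207 mm, with a uniform wall and base thickness of 10 mm. The base is a full 554×423 slab on the floor; four walls sit on top of the base. The front and back walls (the −y and +y sides) span the full width; the two side walls fit between them.

The open box is on top of the table.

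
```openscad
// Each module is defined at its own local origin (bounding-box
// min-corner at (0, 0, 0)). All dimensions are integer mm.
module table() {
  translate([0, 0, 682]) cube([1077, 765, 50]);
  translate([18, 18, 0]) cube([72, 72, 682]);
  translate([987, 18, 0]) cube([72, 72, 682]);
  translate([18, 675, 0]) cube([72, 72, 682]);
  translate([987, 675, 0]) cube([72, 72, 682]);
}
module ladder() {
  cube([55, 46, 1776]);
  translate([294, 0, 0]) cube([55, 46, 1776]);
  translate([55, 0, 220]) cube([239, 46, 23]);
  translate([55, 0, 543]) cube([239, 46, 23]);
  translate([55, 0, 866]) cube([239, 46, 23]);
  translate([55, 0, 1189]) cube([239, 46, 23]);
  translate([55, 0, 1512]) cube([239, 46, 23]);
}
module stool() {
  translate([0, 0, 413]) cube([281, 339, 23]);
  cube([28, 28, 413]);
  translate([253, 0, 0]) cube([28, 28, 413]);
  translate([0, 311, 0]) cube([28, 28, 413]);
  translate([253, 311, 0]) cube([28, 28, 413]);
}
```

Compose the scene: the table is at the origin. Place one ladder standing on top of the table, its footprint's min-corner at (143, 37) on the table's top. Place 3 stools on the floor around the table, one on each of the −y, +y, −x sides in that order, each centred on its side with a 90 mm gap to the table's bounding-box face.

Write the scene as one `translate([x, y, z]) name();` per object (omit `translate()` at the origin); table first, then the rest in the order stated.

table();
translate([143, 37, 732]) ladder();
translate([398, -429, 0]) stool();
translate([398, 855, 0]) stool();
translate([-371, 213, 0]) stool();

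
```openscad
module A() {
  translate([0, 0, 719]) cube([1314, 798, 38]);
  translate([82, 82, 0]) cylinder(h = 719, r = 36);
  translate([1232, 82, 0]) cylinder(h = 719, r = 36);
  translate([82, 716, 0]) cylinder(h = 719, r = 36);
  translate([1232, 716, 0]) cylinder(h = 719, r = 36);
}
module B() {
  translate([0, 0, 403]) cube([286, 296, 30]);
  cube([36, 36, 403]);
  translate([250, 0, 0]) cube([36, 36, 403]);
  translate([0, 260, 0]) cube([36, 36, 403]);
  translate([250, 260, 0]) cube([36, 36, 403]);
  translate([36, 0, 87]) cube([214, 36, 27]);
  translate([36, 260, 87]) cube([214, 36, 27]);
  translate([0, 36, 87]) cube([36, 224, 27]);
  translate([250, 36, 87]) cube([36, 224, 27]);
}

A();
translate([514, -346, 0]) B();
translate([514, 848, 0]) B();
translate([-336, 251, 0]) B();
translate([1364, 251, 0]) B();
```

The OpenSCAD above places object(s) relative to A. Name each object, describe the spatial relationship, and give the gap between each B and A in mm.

A is a table. B is a stool. Four stools sit around the table at the −y, +y, −x, +x sides. The gap between each stool and the table is 50 mm.

Each stool's nearest face is 50 mm from the table's bounding box.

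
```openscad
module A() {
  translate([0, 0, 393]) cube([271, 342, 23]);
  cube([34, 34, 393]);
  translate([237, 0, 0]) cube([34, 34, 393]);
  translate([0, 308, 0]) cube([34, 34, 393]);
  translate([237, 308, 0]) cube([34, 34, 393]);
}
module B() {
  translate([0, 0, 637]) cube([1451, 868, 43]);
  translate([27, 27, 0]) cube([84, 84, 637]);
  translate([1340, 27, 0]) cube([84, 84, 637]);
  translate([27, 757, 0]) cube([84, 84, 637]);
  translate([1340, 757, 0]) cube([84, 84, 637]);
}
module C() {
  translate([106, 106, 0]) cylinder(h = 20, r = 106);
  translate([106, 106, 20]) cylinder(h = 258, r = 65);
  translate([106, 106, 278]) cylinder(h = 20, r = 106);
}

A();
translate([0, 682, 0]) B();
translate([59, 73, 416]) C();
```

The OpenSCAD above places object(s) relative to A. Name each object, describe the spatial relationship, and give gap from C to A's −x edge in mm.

A is a stool. B is a table. C is a spool. The table is on the floor beside the stool on its +y side. The spool is on top of the stool. The gap from the spool to the stool's −x edge is 59 mm.

The spool's min-x is at 59; the stool's min-x is 0; gap = 59 mm.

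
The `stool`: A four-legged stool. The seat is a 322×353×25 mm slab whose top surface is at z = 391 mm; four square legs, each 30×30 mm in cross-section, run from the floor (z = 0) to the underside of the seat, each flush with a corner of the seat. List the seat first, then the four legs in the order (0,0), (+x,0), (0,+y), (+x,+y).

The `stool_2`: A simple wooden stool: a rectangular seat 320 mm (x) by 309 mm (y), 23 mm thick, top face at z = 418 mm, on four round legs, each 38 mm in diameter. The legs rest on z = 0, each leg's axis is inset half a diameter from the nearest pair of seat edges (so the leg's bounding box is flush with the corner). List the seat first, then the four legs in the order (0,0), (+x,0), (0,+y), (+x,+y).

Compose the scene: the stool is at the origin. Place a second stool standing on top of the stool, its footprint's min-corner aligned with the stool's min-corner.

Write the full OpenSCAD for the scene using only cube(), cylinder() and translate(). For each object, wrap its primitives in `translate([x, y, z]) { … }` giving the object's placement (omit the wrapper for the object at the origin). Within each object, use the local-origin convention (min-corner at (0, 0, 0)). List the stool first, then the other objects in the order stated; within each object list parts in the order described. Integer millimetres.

translate([0, 0, 366]) cube([322, 353, 25]);
cube([30, 30, 366]);
translate([292, 0, 0]) cube([30, 30, 366]);
translate([0, 323, 0]) cube([30, 30, 366]);
translate([292, 323, 0]) cube([30, 30, 366]);
translate([0, 0, 391]) {
  translate([0, 0, 395]) cube([320, 309, 23]);
  translate([19, 19, 0]) cylinder(h = 395, r = 19);
  translate([301, 19, 0]) cylinder(h = 395, r = 19);
  translate([19, 290, 0]) cylinder(h = 395, r = 19);
  translate([301, 290, 0]) cylinder(h = 395, r = 19);
}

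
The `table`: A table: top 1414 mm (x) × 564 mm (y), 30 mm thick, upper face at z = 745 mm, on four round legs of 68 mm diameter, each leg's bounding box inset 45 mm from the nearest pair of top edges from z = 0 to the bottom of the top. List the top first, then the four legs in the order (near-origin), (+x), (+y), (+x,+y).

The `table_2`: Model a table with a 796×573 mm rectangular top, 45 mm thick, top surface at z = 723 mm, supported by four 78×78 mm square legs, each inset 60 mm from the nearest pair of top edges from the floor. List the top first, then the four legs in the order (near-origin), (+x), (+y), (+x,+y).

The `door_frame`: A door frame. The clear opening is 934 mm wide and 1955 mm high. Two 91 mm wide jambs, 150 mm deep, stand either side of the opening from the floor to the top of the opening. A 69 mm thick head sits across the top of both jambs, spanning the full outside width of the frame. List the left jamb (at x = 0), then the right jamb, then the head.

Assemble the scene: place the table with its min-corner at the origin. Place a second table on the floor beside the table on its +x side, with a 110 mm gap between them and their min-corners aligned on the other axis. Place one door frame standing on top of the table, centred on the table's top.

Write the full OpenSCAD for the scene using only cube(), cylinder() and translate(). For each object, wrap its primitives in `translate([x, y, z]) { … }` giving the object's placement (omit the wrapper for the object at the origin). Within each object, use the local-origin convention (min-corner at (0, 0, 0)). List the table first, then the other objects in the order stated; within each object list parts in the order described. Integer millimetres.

translate([0, 0, 715]) cube([1414, 564, 30]);
translate([79, 79, 0]) cylinder(h = 715, r = 34);
translate([1335, 79, 0]) cylinder(h = 715, r = 34);
translate([79, 485, 0]) cylinder(h = 715, r = 34);
translate([1335, 485, 0]) cylinder(h = 715, r = 34);
translate([1524, 0, 0]) {
  translate([0, 0, 678]) cube([796, 573, 45]);
  translate([60, 60, 0]) cube([78, 78, 678]);
  translate([658, 60, 0]) cube([78, 78, 678]);
  translate([60, 435, 0]) cube([78, 78, 678]);
  translate([658, 435, 0]) cube([78, 78, 678]);
}
translate([149, 207, 745]) {
  cube([91, 150, 1955]);
  translate([1025, 0, 0]) cube([91, 150, 1955]);
  translate([0, 0, 1955]) cube([1116, 150, 69]);
}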